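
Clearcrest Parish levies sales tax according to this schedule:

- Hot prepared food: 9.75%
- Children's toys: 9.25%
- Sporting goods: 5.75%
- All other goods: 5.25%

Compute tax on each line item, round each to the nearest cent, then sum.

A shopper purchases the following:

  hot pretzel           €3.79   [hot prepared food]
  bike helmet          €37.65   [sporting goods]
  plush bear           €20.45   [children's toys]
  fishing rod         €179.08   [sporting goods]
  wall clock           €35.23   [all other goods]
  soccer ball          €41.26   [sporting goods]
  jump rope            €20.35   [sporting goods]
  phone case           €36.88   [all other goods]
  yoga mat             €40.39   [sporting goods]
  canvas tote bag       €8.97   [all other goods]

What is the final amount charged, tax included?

€448.89

Hot pretzel €3.79: hot prepared food → 9.75% → €0.37
Bike helmet €37.65: sporting goods → 5.75% → €2.16
Plush bear €20.45: children's toys → 9.25% → €1.89
Fishing rod €179.08: sporting goods → 5.75% → €10.30
Wall clock €35.23: all other goods → 5.25% → €1.85
Soccer ball €41.26: sporting goods → 5.75% → €2.37
Jump rope €20.35: sporting goods → 5.75% → €1.17
Phone case €36.88: all other goods → 5.25% → €1.94
Yoga mat €40.39: sporting goods → 5.75% → €2.32
Canvas tote bag €8.97: all other goods → 5.25% → €0.47
Subtotal = €424.05; tax = €24.84; total due = €448.89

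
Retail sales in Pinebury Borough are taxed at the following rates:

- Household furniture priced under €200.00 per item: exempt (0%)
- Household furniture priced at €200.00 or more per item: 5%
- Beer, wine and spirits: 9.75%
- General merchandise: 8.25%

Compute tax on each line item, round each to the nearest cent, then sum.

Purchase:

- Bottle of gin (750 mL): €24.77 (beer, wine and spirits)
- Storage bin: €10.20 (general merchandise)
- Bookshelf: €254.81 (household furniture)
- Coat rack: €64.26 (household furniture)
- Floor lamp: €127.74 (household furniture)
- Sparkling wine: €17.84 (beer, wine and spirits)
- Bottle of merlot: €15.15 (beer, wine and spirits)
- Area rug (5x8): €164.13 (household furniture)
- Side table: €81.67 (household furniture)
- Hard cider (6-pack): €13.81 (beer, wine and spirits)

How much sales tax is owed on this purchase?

€20.57

Bottle of gin (750 mL) €24.77: beer, wine and spirits → 9.75% → €2.42
Storage bin €10.20: general merchandise → 8.25% → €0.84
Bookshelf €254.81: household furniture, €200.00 or more → 5% → €12.74
Coat rack €64.26: household furniture, under €200.00 → 0% → €0.00
Floor lamp €127.74: household furniture, under €200.00 → 0% → €0.00
Sparkling wine €17.84: beer, wine and spirits → 9.75% → €1.74
Bottle of merlot €15.15: beer, wine and spirits → 9.75% → €1.48
Area rug (5x8) €164.13: household furniture, under €200.00 → 0% → €0.00
Side table €81.67: household furniture, under €200.00 → 0% → €0.00
Hard cider (6-pack) €13.81: beer, wine and spirits → 9.75% → €1.35
Total tax = €2.42 + €0.84 + €12.74 + €1.74 + €1.48 + €1.35 = €20.57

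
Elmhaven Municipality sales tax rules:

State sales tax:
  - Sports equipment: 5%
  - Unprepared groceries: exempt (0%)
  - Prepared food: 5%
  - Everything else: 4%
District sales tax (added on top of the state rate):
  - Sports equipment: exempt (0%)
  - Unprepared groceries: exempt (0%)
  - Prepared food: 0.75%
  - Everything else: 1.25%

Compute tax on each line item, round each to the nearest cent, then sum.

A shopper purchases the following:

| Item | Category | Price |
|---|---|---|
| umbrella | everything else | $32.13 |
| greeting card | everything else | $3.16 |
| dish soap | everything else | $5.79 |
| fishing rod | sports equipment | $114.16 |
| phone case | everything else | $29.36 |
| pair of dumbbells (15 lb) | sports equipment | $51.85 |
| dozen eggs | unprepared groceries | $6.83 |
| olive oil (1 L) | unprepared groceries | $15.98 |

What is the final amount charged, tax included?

$271.26

Umbrella $32.13: everything else → 4% + 1.25% district = 5.25% → $1.69
Greeting card $3.16: everything else → 4% + 1.25% district = 5.25% → $0.17
Dish soap $5.79: everything else → 4% + 1.25% district = 5.25% → $0.30
Fishing rod $114.16: sports equipment → 5% + 0% district = 5% → $5.71
Phone case $29.36: everything else → 4% + 1.25% district = 5.25% → $1.54
Pair of dumbbells (15 lb) $51.85: sports equipment → 5% + 0% district = 5% → $2.59
Dozen eggs $6.83: unprepared groceries → 0% + 0% district = 0% → $0.00
Olive oil (1 L) $15.98: unprepared groceries → 0% + 0% district = 0% → $0.00
Subtotal = $259.26; tax = $12.00; total due = $271.26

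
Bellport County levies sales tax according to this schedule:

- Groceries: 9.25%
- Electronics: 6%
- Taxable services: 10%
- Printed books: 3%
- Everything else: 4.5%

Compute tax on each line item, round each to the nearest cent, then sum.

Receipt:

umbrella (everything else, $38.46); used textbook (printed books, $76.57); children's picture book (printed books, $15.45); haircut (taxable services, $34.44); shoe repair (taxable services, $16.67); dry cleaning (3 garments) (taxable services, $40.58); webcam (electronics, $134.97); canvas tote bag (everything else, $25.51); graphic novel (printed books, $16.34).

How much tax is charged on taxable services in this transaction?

$9.17

Haircut $34.44: taxable services → 10% → $3.44
Shoe repair $16.67: taxable services → 10% → $1.67
Dry cleaning (3 garments) $40.58: taxable services → 10% → $4.06
Tax on taxable services = $3.44 + $1.67 + $4.06 = $9.17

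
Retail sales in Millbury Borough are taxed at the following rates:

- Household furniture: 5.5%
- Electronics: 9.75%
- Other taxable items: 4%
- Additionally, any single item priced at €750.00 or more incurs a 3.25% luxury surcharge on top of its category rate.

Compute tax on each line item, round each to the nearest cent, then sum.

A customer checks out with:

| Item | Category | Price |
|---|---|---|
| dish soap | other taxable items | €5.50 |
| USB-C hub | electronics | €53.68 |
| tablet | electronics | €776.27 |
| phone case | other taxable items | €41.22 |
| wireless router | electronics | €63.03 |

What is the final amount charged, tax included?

€1053.87

Dish soap €5.50: other taxable items → 4% → €0.22
USB-C hub €53.68: electronics → 9.75% → €5.23
Tablet €776.27: electronics → 9.75% + 3.25% surcharge = 13% → €100.92
Phone case €41.22: other taxable items → 4% → €1.65
Wireless router €63.03: electronics → 9.75% → €6.15
Subtotal = €939.70; tax = €114.17; total due = €1053.87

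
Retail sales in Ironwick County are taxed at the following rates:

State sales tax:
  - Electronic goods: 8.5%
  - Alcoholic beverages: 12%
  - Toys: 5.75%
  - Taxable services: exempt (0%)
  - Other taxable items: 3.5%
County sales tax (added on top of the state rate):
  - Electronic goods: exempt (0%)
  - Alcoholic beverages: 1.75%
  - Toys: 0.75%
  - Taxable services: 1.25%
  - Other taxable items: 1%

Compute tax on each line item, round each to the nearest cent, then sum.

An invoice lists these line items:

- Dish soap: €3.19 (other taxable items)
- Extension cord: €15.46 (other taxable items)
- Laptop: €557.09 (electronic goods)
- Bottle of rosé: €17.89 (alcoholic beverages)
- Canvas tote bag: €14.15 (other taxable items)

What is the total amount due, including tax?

Dish soap €3.19: other taxable items → 3.5% + 1% county = 4.5% → €0.14
Extension cord €15.46: other taxable items → 3.5% + 1% county = 4.5% → €0.70
Laptop €557.09: electronic goods → 8.5% + 0% county = 8.5% → €47.35
Bottle of rosé €17.89: alcoholic beverages → 12% + 1.75% county = 13.75% → €2.46
Canvas tote bag €14.15: other taxable items → 3.5% + 1% county = 4.5% → €0.64
Subtotal = €607.78; tax = €51.29; total due = €659.07

€659.07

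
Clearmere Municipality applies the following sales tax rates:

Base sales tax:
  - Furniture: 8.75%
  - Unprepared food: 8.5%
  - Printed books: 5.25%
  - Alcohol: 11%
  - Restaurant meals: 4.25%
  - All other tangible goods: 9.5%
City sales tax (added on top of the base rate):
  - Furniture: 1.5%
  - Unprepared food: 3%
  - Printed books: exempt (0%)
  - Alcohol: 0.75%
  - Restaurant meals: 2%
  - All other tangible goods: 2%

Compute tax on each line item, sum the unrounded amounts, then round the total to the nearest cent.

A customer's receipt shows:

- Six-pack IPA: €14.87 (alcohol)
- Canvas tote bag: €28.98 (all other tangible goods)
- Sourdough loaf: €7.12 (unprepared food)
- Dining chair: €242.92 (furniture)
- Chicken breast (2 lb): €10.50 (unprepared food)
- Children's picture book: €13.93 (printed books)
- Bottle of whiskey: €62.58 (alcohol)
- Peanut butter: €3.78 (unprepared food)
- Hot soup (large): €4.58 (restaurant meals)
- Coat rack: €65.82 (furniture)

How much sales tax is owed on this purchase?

€47.56

Six-pack IPA €14.87: alcohol → 11% + 0.75% city = 11.75% → €1.747225
Canvas tote bag €28.98: all other tangible goods → 9.5% + 2% city = 11.5% → €3.3327
Sourdough loaf €7.12: unprepared food → 8.5% + 3% city = 11.5% → €0.8188
Dining chair €242.92: furniture → 8.75% + 1.5% city = 10.25% → €24.8993
Chicken breast (2 lb) €10.50: unprepared food → 8.5% + 3% city = 11.5% → €1.2075
Children's picture book €13.93: printed books → 5.25% + 0% city = 5.25% → €0.731325
Bottle of whiskey €62.58: alcohol → 11% + 0.75% city = 11.75% → €7.35315
Peanut butter €3.78: unprepared food → 8.5% + 3% city = 11.5% → €0.4347
Hot soup (large) €4.58: restaurant meals → 4.25% + 2% city = 6.25% → €0.28625
Coat rack €65.82: furniture → 8.75% + 1.5% city = 10.25% → €6.74655
Unrounded tax sum = €47.5575 → €47.56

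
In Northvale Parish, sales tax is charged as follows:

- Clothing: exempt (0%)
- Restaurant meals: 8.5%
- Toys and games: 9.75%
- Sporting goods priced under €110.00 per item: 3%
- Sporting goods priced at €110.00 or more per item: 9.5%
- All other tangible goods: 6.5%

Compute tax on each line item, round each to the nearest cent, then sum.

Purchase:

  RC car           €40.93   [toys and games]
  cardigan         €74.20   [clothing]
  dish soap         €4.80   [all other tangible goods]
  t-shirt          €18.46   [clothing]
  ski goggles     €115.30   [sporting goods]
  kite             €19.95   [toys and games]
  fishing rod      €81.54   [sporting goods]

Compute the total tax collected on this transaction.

RC car €40.93: toys and games → 9.75% → €3.99
Cardigan €74.20: clothing → 0% → €0.00
Dish soap €4.80: all other tangible goods → 6.5% → €0.31
T-shirt €18.46: clothing → 0% → €0.00
Ski goggles €115.30: sporting goods, €110.00 or more → 9.5% → €10.95
Kite €19.95: toys and games → 9.75% → €1.95
Fishing rod €81.54: sporting goods, under €110.00 → 3% → €2.45
Total tax = €3.99 + €0.31 + €10.95 + €1.95 + €2.45 = €19.65

€19.65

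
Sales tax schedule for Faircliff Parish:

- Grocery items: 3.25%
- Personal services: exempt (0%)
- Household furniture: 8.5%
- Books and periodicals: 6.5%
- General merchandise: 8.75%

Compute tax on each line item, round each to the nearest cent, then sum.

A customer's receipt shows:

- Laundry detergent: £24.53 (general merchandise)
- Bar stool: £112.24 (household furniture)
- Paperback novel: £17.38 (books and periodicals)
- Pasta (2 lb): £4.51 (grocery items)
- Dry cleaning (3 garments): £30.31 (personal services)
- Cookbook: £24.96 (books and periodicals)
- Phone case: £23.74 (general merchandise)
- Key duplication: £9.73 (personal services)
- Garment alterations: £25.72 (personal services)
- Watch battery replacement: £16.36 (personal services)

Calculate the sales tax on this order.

£16.67

Laundry detergent £24.53: general merchandise → 8.75% → £2.15
Bar stool £112.24: household furniture → 8.5% → £9.54
Paperback novel £17.38: books and periodicals → 6.5% → £1.13
Pasta (2 lb) £4.51: grocery items → 3.25% → £0.15
Dry cleaning (3 garments) £30.31: personal services → 0% → £0.00
Cookbook £24.96: books and periodicals → 6.5% → £1.62
Phone case £23.74: general merchandise → 8.75% → £2.08
Key duplication £9.73: personal services → 0% → £0.00
Garment alterations £25.72: personal services → 0% → £0.00
Watch battery replacement £16.36: personal services → 0% → £0.00
Total tax = £2.15 + £9.54 + £1.13 + £0.15 + £1.62 + £2.08 = £16.67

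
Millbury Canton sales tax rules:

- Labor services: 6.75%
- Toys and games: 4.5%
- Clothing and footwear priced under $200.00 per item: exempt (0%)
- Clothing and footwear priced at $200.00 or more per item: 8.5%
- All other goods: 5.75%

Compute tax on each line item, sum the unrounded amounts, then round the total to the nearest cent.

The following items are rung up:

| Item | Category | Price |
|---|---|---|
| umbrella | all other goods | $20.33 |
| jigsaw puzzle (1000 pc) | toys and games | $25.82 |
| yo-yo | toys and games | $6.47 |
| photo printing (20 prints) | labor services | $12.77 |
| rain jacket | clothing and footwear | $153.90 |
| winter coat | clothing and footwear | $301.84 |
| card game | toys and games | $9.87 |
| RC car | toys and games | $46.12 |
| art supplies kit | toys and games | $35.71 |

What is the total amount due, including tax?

$646.10

Umbrella $20.33: all other goods → 5.75% → $1.168975
Jigsaw puzzle (1000 pc) $25.82: toys and games → 4.5% → $1.1619
Yo-yo $6.47: toys and games → 4.5% → $0.29115
Photo printing (20 prints) $12.77: labor services → 6.75% → $0.861975
Rain jacket $153.90: clothing and footwear, under $200.00 → 0% → $0.00
Winter coat $301.84: clothing and footwear, $200.00 or more → 8.5% → $25.6564
Card game $9.87: toys and games → 4.5% → $0.44415
RC car $46.12: toys and games → 4.5% → $2.0754
Art supplies kit $35.71: toys and games → 4.5% → $1.60695
Subtotal = $612.83; unrounded tax = $33.2669 → $33.27; total due = $646.10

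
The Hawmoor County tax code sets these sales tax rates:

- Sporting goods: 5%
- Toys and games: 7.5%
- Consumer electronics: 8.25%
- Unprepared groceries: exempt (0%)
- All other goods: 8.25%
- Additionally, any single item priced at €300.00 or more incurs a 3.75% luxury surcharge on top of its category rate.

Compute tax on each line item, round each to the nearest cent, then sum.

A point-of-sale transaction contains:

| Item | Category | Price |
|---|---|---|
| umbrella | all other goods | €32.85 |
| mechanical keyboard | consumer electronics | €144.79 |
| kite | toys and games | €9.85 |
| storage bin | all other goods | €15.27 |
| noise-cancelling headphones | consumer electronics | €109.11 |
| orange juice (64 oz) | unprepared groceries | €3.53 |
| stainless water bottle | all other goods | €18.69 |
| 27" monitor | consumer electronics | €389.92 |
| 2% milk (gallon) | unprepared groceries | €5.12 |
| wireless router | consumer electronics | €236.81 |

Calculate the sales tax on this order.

€93.53

Umbrella €32.85: all other goods → 8.25% → €2.71
Mechanical keyboard €144.79: consumer electronics → 8.25% → €11.95
Kite €9.85: toys and games → 7.5% → €0.74
Storage bin €15.27: all other goods → 8.25% → €1.26
Noise-cancelling headphones €109.11: consumer electronics → 8.25% → €9.00
Orange juice (64 oz) €3.53: unprepared groceries → 0% → €0.00
Stainless water bottle €18.69: all other goods → 8.25% → €1.54
27" monitor €389.92: consumer electronics → 8.25% + 3.75% surcharge = 12% → €46.79
2% milk (gallon) €5.12: unprepared groceries → 0% → €0.00
Wireless router €236.81: consumer electronics → 8.25% → €19.54
Total tax = €2.71 + €11.95 + €0.74 + €1.26 + €9.00 + €1.54 + €46.79 + €19.54 = €93.53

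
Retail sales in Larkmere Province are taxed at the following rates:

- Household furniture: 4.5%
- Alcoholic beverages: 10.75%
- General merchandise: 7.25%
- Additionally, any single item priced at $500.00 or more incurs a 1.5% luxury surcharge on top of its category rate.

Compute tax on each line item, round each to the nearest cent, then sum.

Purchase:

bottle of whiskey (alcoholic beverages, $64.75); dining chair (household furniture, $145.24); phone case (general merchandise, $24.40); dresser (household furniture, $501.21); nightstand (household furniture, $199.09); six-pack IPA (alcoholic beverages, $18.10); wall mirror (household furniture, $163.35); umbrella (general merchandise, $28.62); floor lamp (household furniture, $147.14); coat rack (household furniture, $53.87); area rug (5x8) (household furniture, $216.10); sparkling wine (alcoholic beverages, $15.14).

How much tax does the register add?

$86.06

Bottle of whiskey $64.75: alcoholic beverages → 10.75% → $6.96
Dining chair $145.24: household furniture → 4.5% → $6.54
Phone case $24.40: general merchandise → 7.25% → $1.77
Dresser $501.21: household furniture → 4.5% + 1.5% surcharge = 6% → $30.07
Nightstand $199.09: household furniture → 4.5% → $8.96
Six-pack IPA $18.10: alcoholic beverages → 10.75% → $1.95
Wall mirror $163.35: household furniture → 4.5% → $7.35
Umbrella $28.62: general merchandise → 7.25% → $2.07
Floor lamp $147.14: household furniture → 4.5% → $6.62
Coat rack $53.87: household furniture → 4.5% → $2.42
Area rug (5x8) $216.10: household furniture → 4.5% → $9.72
Sparkling wine $15.14: alcoholic beverages → 10.75% → $1.63
Total tax = $6.96 + $6.54 + $1.77 + $30.07 + $8.96 + $1.95 + $7.35 + $2.07 + $6.62 + $2.42 + $9.72 + $1.63 = $86.06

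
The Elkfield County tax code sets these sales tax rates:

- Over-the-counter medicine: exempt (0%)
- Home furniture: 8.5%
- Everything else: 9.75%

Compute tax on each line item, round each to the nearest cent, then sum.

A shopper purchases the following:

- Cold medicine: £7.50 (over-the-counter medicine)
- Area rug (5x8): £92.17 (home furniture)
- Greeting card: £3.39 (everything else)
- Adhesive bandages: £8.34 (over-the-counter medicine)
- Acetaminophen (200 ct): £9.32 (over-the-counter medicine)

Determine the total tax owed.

£8.16

Cold medicine £7.50: over-the-counter medicine → 0% → £0.00
Area rug (5x8) £92.17: home furniture → 8.5% → £7.83
Greeting card £3.39: everything else → 9.75% → £0.33
Adhesive bandages £8.34: over-the-counter medicine → 0% → £0.00
Acetaminophen (200 ct) £9.32: over-the-counter medicine → 0% → £0.00
Total tax = £7.83 + £0.33 = £8.16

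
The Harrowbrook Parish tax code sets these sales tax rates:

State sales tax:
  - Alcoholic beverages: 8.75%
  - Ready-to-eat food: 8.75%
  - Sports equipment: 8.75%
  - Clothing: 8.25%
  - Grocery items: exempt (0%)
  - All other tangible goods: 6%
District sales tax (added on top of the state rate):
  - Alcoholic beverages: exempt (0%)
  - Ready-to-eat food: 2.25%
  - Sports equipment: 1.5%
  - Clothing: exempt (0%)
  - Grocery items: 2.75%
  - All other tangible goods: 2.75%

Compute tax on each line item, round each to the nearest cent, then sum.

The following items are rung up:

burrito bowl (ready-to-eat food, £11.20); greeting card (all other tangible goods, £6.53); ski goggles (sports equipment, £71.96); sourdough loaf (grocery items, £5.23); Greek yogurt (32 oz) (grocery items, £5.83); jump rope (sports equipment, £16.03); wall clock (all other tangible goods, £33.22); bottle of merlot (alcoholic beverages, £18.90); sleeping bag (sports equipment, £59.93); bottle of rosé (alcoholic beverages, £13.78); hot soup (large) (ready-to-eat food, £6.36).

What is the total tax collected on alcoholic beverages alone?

£2.86

Bottle of merlot £18.90: alcoholic beverages → 8.75% + 0% district = 8.75% → £1.65
Bottle of rosé £13.78: alcoholic beverages → 8.75% + 0% district = 8.75% → £1.21
Tax on alcoholic beverages = £1.65 + £1.21 = £2.86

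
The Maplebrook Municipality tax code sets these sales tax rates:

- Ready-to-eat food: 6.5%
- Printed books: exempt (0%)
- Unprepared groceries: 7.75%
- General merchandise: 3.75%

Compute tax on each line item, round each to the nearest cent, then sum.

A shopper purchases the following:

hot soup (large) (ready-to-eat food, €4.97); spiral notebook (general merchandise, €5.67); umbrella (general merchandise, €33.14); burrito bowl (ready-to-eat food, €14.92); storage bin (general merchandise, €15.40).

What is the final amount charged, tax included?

Hot soup (large) €4.97: ready-to-eat food → 6.5% → €0.32
Spiral notebook €5.67: general merchandise → 3.75% → €0.21
Umbrella €33.14: general merchandise → 3.75% → €1.24
Burrito bowl €14.92: ready-to-eat food → 6.5% → €0.97
Storage bin €15.40: general merchandise → 3.75% → €0.58
Subtotal = €74.10; tax = €3.32; total due = €77.42

€77.42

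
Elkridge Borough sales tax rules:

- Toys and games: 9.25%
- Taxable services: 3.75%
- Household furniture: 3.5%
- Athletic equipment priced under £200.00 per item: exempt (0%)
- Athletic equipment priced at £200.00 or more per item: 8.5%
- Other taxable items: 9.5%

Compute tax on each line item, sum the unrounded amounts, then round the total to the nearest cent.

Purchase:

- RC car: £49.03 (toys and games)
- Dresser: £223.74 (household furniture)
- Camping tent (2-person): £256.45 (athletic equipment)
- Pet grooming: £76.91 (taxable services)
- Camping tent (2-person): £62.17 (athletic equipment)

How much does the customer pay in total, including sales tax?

£705.35

RC car £49.03: toys and games → 9.25% → £4.535275
Dresser £223.74: household furniture → 3.5% → £7.8309
Camping tent (2-person) £256.45: athletic equipment, £200.00 or more → 8.5% → £21.79825
Pet grooming £76.91: taxable services → 3.75% → £2.884125
Camping tent (2-person) £62.17: athletic equipment, under £200.00 → 0% → £0.00
Subtotal = £668.30; unrounded tax = £37.04855 → £37.05; total due = £705.35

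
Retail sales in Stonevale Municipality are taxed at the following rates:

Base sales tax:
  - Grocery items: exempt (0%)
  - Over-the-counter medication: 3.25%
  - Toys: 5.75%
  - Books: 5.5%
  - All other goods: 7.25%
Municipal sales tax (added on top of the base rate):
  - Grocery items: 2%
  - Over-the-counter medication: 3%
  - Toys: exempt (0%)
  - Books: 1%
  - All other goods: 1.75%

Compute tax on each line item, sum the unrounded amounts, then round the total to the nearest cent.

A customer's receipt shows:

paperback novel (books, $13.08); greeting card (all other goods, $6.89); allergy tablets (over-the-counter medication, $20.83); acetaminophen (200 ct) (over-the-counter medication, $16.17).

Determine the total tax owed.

$3.78

Paperback novel $13.08: books → 5.5% + 1% municipal = 6.5% → $0.8502
Greeting card $6.89: all other goods → 7.25% + 1.75% municipal = 9% → $0.6201
Allergy tablets $20.83: over-the-counter medication → 3.25% + 3% municipal = 6.25% → $1.301875
Acetaminophen (200 ct) $16.17: over-the-counter medication → 3.25% + 3% municipal = 6.25% → $1.010625
Unrounded tax sum = $3.7828 → $3.78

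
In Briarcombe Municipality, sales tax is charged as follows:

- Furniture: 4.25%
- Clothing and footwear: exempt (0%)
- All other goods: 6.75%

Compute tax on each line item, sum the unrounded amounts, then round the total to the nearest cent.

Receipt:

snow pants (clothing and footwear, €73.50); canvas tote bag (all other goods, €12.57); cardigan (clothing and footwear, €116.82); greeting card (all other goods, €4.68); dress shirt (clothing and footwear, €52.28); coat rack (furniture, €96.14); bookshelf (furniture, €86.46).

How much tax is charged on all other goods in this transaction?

Canvas tote bag €12.57: all other goods → 6.75% → €0.848475
Greeting card €4.68: all other goods → 6.75% → €0.3159
Tax on all other goods: unrounded sum = €1.164375 → €1.16

€1.16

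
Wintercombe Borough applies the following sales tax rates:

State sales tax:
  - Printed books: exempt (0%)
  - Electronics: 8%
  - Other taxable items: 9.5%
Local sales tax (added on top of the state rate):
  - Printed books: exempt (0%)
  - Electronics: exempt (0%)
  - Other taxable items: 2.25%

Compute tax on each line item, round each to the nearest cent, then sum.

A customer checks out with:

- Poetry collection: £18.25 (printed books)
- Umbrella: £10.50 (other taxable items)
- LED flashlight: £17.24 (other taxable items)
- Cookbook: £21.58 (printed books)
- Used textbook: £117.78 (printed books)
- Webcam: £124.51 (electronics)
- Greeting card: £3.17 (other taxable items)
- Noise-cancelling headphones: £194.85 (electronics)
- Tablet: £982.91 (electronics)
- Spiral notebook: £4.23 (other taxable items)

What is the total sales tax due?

£108.31

Poetry collection £18.25: printed books → 0% + 0% local = 0% → £0.00
Umbrella £10.50: other taxable items → 9.5% + 2.25% local = 11.75% → £1.23
LED flashlight £17.24: other taxable items → 9.5% + 2.25% local = 11.75% → £2.03
Cookbook £21.58: printed books → 0% + 0% local = 0% → £0.00
Used textbook £117.78: printed books → 0% + 0% local = 0% → £0.00
Webcam £124.51: electronics → 8% + 0% local = 8% → £9.96
Greeting card £3.17: other taxable items → 9.5% + 2.25% local = 11.75% → £0.37
Noise-cancelling headphones £194.85: electronics → 8% + 0% local = 8% → £15.59
Tablet £982.91: electronics → 8% + 0% local = 8% → £78.63
Spiral notebook £4.23: other taxable items → 9.5% + 2.25% local = 11.75% → £0.50
Total tax = £1.23 + £2.03 + £9.96 + £0.37 + £15.59 + £78.63 + £0.50 = £108.31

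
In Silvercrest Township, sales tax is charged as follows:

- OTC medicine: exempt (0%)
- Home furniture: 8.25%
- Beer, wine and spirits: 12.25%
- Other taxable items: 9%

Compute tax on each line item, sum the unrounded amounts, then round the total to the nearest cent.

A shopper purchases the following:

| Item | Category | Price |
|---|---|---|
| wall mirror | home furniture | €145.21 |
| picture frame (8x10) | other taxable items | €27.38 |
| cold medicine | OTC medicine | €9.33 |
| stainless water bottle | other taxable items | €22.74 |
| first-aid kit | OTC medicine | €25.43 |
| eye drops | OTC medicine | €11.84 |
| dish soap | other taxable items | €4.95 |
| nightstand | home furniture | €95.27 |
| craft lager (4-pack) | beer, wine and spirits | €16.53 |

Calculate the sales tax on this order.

€26.82

Wall mirror €145.21: home furniture → 8.25% → €11.979825
Picture frame (8x10) €27.38: other taxable items → 9% → €2.4642
Cold medicine €9.33: OTC medicine → 0% → €0.00
Stainless water bottle €22.74: other taxable items → 9% → €2.0466
First-aid kit €25.43: OTC medicine → 0% → €0.00
Eye drops €11.84: OTC medicine → 0% → €0.00
Dish soap €4.95: other taxable items → 9% → €0.4455
Nightstand €95.27: home furniture → 8.25% → €7.859775
Craft lager (4-pack) €16.53: beer, wine and spirits → 12.25% → €2.024925
Unrounded tax sum = €26.820825 → €26.82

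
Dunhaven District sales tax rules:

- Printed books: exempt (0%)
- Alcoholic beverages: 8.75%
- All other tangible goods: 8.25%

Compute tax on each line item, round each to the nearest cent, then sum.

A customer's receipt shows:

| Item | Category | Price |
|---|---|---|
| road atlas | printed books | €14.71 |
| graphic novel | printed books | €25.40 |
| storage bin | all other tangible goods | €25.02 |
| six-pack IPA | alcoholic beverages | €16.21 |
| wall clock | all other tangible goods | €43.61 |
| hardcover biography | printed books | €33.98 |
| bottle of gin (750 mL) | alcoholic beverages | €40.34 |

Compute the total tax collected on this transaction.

€10.61

Road atlas €14.71: printed books → 0% → €0.00
Graphic novel €25.40: printed books → 0% → €0.00
Storage bin €25.02: all other tangible goods → 8.25% → €2.06
Six-pack IPA €16.21: alcoholic beverages → 8.75% → €1.42
Wall clock €43.61: all other tangible goods → 8.25% → €3.60
Hardcover biography €33.98: printed books → 0% → €0.00
Bottle of gin (750 mL) €40.34: alcoholic beverages → 8.75% → €3.53
Total tax = €2.06 + €1.42 + €3.60 + €3.53 = €10.61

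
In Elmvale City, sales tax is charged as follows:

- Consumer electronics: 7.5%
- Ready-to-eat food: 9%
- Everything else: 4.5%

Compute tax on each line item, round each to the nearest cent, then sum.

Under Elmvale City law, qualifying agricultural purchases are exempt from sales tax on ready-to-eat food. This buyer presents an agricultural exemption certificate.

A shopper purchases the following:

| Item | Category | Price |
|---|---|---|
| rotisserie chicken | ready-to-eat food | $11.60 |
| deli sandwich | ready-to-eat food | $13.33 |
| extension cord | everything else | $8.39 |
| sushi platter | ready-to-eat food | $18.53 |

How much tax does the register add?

$0.38

Rotisserie chicken $11.60: ready-to-eat food, buyer-exempt → 0% → $0.00
Deli sandwich $13.33: ready-to-eat food, buyer-exempt → 0% → $0.00
Extension cord $8.39: everything else → 4.5% → $0.38
Sushi platter $18.53: ready-to-eat food, buyer-exempt → 0% → $0.00
Total tax = $0.38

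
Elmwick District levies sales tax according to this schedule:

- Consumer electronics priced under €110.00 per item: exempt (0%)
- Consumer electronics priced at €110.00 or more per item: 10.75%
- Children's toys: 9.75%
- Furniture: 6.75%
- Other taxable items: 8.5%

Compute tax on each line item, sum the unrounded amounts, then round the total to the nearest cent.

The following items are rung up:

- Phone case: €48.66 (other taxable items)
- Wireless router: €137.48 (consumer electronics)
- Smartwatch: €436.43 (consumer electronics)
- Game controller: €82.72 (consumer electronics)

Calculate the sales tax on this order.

Phone case €48.66: other taxable items → 8.5% → €4.1361
Wireless router €137.48: consumer electronics, €110.00 or more → 10.75% → €14.7791
Smartwatch €436.43: consumer electronics, €110.00 or more → 10.75% → €46.916225
Game controller €82.72: consumer electronics, under €110.00 → 0% → €0.00
Unrounded tax sum = €65.831425 → €65.83

€65.83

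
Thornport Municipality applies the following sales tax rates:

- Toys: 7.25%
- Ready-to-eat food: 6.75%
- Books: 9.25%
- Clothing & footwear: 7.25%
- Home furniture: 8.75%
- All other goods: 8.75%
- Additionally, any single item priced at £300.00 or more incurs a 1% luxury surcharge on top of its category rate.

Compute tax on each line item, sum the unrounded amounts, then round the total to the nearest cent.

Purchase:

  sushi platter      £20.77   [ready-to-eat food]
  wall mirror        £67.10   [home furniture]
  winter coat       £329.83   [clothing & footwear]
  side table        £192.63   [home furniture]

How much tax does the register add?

Sushi platter £20.77: ready-to-eat food → 6.75% → £1.401975
Wall mirror £67.10: home furniture → 8.75% → £5.87125
Winter coat £329.83: clothing & footwear → 7.25% + 1% surcharge = 8.25% → £27.210975
Side table £192.63: home furniture → 8.75% → £16.855125
Unrounded tax sum = £51.339325 → £51.34

£51.34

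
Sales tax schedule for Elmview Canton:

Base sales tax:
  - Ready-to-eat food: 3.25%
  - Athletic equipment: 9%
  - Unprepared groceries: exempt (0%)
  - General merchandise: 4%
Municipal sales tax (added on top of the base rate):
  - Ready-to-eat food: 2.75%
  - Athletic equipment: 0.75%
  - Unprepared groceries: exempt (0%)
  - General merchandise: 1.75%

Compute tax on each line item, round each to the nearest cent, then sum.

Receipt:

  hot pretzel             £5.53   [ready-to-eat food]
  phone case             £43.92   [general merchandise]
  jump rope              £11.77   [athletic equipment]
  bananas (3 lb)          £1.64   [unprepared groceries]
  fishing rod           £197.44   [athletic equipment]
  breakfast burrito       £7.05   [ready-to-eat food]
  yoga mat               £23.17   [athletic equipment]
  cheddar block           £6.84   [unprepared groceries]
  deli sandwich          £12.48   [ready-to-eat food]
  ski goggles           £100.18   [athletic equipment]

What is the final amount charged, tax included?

£446.48

Hot pretzel £5.53: ready-to-eat food → 3.25% + 2.75% municipal = 6% → £0.33
Phone case £43.92: general merchandise → 4% + 1.75% municipal = 5.75% → £2.53
Jump rope £11.77: athletic equipment → 9% + 0.75% municipal = 9.75% → £1.15
Bananas (3 lb) £1.64: unprepared groceries → 0% + 0% municipal = 0% → £0.00
Fishing rod £197.44: athletic equipment → 9% + 0.75% municipal = 9.75% → £19.25
Breakfast burrito £7.05: ready-to-eat food → 3.25% + 2.75% municipal = 6% → £0.42
Yoga mat £23.17: athletic equipment → 9% + 0.75% municipal = 9.75% → £2.26
Cheddar block £6.84: unprepared groceries → 0% + 0% municipal = 0% → £0.00
Deli sandwich £12.48: ready-to-eat food → 3.25% + 2.75% municipal = 6% → £0.75
Ski goggles £100.18: athletic equipment → 9% + 0.75% municipal = 9.75% → £9.77
Subtotal = £410.02; tax = £36.46; total due = £446.48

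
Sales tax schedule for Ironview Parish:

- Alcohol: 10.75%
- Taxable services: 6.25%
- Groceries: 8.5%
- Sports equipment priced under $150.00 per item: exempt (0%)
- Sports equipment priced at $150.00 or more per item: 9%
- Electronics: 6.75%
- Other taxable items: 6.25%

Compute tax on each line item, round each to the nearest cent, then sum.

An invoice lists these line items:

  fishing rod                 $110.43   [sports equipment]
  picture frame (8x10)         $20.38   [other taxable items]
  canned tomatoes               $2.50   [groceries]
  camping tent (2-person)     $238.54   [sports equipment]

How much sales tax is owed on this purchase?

$22.95

Fishing rod $110.43: sports equipment, under $150.00 → 0% → $0.00
Picture frame (8x10) $20.38: other taxable items → 6.25% → $1.27
Canned tomatoes $2.50: groceries → 8.5% → $0.21
Camping tent (2-person) $238.54: sports equipment, $150.00 or more → 9% → $21.47
Total tax = $1.27 + $0.21 + $21.47 = $22.95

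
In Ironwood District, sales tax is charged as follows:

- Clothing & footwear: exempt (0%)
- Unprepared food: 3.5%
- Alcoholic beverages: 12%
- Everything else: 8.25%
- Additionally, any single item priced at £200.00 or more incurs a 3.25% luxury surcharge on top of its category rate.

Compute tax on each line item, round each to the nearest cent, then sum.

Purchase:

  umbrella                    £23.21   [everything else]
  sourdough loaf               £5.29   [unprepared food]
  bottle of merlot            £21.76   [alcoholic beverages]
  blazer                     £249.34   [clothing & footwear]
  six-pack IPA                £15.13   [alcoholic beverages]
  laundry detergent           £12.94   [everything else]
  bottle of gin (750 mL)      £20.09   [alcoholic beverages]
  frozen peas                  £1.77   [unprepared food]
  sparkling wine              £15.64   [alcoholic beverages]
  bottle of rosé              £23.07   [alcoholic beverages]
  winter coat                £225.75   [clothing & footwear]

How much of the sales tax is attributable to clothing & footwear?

Blazer £249.34: clothing & footwear → 0% + 3.25% surcharge = 3.25% → £8.10
Winter coat £225.75: clothing & footwear → 0% + 3.25% surcharge = 3.25% → £7.34
Tax on clothing & footwear = £8.10 + £7.34 = £15.44

£15.44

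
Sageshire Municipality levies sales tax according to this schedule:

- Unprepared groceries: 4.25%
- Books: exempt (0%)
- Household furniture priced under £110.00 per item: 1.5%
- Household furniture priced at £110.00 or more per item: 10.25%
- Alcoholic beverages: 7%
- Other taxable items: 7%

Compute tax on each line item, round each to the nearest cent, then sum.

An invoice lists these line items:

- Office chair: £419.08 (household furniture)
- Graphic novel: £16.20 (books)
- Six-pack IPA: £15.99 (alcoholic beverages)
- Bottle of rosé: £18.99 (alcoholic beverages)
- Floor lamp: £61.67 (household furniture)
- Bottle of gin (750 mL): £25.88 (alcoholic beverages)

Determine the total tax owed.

Office chair £419.08: household furniture, £110.00 or more → 10.25% → £42.96
Graphic novel £16.20: books → 0% → £0.00
Six-pack IPA £15.99: alcoholic beverages → 7% → £1.12
Bottle of rosé £18.99: alcoholic beverages → 7% → £1.33
Floor lamp £61.67: household furniture, under £110.00 → 1.5% → £0.93
Bottle of gin (750 mL) £25.88: alcoholic beverages → 7% → £1.81
Total tax = £42.96 + £1.12 + £1.33 + £0.93 + £1.81 = £48.15

£48.15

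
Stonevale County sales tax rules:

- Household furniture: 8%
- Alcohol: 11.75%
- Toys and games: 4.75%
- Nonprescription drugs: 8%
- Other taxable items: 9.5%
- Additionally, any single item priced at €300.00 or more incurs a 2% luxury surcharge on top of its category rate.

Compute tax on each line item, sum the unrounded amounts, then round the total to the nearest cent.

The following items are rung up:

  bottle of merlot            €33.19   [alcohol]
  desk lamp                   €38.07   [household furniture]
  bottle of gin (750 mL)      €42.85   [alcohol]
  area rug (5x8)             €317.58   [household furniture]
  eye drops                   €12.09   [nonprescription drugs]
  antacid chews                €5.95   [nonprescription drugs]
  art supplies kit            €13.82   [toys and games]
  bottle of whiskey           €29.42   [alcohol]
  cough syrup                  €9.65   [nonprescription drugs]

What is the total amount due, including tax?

Bottle of merlot €33.19: alcohol → 11.75% → €3.899825
Desk lamp €38.07: household furniture → 8% → €3.0456
Bottle of gin (750 mL) €42.85: alcohol → 11.75% → €5.034875
Area rug (5x8) €317.58: household furniture → 8% + 2% surcharge = 10% → €31.758
Eye drops €12.09: nonprescription drugs → 8% → €0.9672
Antacid chews €5.95: nonprescription drugs → 8% → €0.476
Art supplies kit €13.82: toys and games → 4.75% → €0.65645
Bottle of whiskey €29.42: alcohol → 11.75% → €3.45685
Cough syrup €9.65: nonprescription drugs → 8% → €0.772
Subtotal = €502.62; unrounded tax = €50.0668 → €50.07; total due = €552.69

€552.69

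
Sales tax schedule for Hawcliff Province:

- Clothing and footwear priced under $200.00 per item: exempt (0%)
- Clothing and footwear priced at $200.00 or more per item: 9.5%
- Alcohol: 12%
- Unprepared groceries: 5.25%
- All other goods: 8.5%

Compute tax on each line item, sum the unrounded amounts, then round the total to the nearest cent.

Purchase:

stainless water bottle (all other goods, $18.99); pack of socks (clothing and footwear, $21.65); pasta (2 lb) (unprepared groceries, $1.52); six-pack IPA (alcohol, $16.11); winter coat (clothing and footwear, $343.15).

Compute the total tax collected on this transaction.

Stainless water bottle $18.99: all other goods → 8.5% → $1.61415
Pack of socks $21.65: clothing and footwear, under $200.00 → 0% → $0.00
Pasta (2 lb) $1.52: unprepared groceries → 5.25% → $0.0798
Six-pack IPA $16.11: alcohol → 12% → $1.9332
Winter coat $343.15: clothing and footwear, $200.00 or more → 9.5% → $32.59925
Unrounded tax sum = $36.2264 → $36.23

$36.23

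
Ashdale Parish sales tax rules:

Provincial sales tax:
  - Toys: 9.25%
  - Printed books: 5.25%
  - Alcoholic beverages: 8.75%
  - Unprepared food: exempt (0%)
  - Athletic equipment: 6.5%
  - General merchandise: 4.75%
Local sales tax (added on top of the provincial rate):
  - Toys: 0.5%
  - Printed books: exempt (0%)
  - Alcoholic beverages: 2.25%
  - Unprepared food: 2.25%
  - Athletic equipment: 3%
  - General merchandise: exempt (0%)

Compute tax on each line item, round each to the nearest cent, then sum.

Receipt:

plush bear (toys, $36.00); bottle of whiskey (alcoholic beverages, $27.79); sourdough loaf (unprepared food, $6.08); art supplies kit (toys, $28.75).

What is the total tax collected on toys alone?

$6.31

Plush bear $36.00: toys → 9.25% + 0.5% local = 9.75% → $3.51
Art supplies kit $28.75: toys → 9.25% + 0.5% local = 9.75% → $2.80
Tax on toys = $3.51 + $2.80 = $6.31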